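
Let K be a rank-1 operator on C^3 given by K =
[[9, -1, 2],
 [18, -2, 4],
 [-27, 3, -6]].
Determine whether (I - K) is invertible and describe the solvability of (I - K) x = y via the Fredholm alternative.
(I - K) is singular (det(I - K) = 0, i.e. 1 ∈ sigma(K)). (I - K) x = y is solvable iff y ⊥ ker((I - K)^*) = span{(9, -1, 2)}, i.e. iff 9y_1 - y_2 + 2y_3 = 0. When solvable, the solutions are x = y + c·(1, 2, -3), c arbitrary (ker(I - K) = span{(1, 2, -3)}, dimension 1).

K has rank 1, so it is an outer product K = u v^T: every row of K is a multiple of one row vector. Reading off the entries, u = (1, 2, -3) and v = (9, -1, 2) (row i of K equals u_i·v^T). A rank-one matrix u v^T satisfies K u = u (v·u) and kills the (2)-dimensional subspace v^⊥, so its characteristic polynomial is lambda^2 (lambda - v·u) with v·u = tr K = 1. Hence the eigenvalues of I - K are 1 (multiplicity 2) and 1 - (1) = 0, so det(I - K) = 0. (Direct check: I - K =
[[-8, 1, -2],
 [-18, 3, -4],
 [27, -3, 7]]
has determinant 0.) So 1 is an eigenvalue of K and (I - K) is not invertible. The finite-dimensional Fredholm alternative says: either (I - K) is invertible, or ker(I - K) ≠ {0} and then range(I - K) = ker((I - K)^*)^⊥, with dim ker(I - K) = dim ker((I - K)^*). We are in the second case, so we need both kernels. Kernel of I - K: (I - K) u = u - u (v·u) = u - u = 0, so ker(I - K) = span{u} = span{(1, 2, -3)} (it is exactly 1-dimensional because rank(I - K) = 2). Kernel of the adjoint: K is real, so (I - K)^* = I - K^T = I - v u^T, and (I - v u^T) v = v - v (u·v) = 0; hence ker((I - K)^*) = span{v} = span{(9, -1, 2)}. Therefore (I - K) x = y is solvable iff <y, v> = 0, i.e. iff 9y_1 - y_2 + 2y_3 = 0. When this holds, K y = u (v·y) = 0, so (I - K) y = y and x = y is a particular solution; the full solution set is the line x = y + c·u = y + c·(1, 2, -3), c ∈ C.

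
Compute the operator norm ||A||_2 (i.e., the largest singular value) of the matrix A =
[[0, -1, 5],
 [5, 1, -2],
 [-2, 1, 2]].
||A||_2 ≈ 6.7758 (= sqrt(largest eigenvalue of A^T A))

||A||_2 = sigma_max(A) = sqrt(lambda_max(A^T A)). Form the symmetric matrix M = A^T A =
[[29, 3, -14],
 [3, 3, -5],
 [-14, -5, 33]].
Its characteristic polynomial (trace, sum of principal 2x2 minors, determinant of M give the coefficients) is
  p(λ) = det(λ I - M) = λ^3 - 65λ^2 + 913λ - 1681.
No integer candidate from the rational root theorem (±divisors of 1681) is a root, so the roots are irrational. The cubic discriminant is Δ = 350422000 > 0, so there are three distinct real roots. p(2) = -107 and p(3) = 500 have opposite signs, so a root lies in (2, 3); Newton's method refines it to λ ≈ 2.1633. p(16) = 383 and p(17) = -32 have opposite signs, so a root lies in (16, 17); Newton's method refines it to λ ≈ 16.9254. p(45) = -1096 and p(46) = 113 have opposite signs, so a root lies in (45, 46); Newton's method refines it to λ ≈ 45.9113. Check (Vieta): the three roots sum to 65, matching tr M = 65.
So the eigenvalues of A^T A are ≈ 2.1633, 16.9254, 45.9113 (all ≥ 0, as they must be for A^T A). The largest is λ_max ≈ 45.9113, hence ||A||_2 = sqrt(λ_max) ≈ 6.7758.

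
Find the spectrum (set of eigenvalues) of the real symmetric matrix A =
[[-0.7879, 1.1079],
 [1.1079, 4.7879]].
sigma(A) ≈ {-1, 5}

A is real symmetric, so its spectrum consists of real eigenvalues. Expanding the characteristic polynomial of the displayed matrix gives
  det(λ I - A) = p(λ) = λ^2 + (-4)λ + (-5).
Solving p(λ) = 0 yields eigenvalues ≈ -1, 5. (A is shown rounded to 4 decimals, so these recover the underlying integer eigenvalues to within that precision.)
Verification: the trace of A = 4 equals the sum of eigenvalues 4, and det(A) ≈ -4.9998 matches the eigenvalue product -5.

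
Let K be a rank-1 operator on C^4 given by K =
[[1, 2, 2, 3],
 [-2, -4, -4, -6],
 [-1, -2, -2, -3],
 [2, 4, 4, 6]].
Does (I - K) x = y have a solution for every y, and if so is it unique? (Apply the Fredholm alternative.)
(I - K) is singular (det(I - K) = 0, i.e. 1 ∈ sigma(K)). (I - K) x = y is solvable iff y ⊥ ker((I - K)^*) = span{(1, 2, 2, 3)}, i.e. iff y_1 + 2y_2 + 2y_3 + 3y_4 = 0. When solvable, the solutions are x = y + c·(1, -2, -1, 2), c arbitrary (ker(I - K) = span{(1, -2, -1, 2)}, dimension 1).

K has rank 1, so it is an outer product K = u v^T: every row of K is a multiple of one row vector. Reading off the entries, u = (1, -2, -1, 2) and v = (1, 2, 2, 3) (row i of K equals u_i·v^T). A rank-one matrix u v^T satisfies K u = u (v·u) and kills the (3)-dimensional subspace v^⊥, so its characteristic polynomial is lambda^3 (lambda - v·u) with v·u = tr K = 1. Hence the eigenvalues of I - K are 1 (multiplicity 3) and 1 - (1) = 0, so det(I - K) = 0. (Direct check: I - K =
[[0, -2, -2, -3],
 [2, 5, 4, 6],
 [1, 2, 3, 3],
 [-2, -4, -4, -5]]
has determinant 0.) So 1 is an eigenvalue of K and (I - K) is not invertible. The finite-dimensional Fredholm alternative says: either (I - K) is invertible, or ker(I - K) ≠ {0} and then range(I - K) = ker((I - K)^*)^⊥, with dim ker(I - K) = dim ker((I - K)^*). We are in the second case, so we need both kernels. Kernel of I - K: (I - K) u = u - u (v·u) = u - u = 0, so ker(I - K) = span{u} = span{(1, -2, -1, 2)} (it is exactly 1-dimensional because rank(I - K) = 3). Kernel of the adjoint: K is real, so (I - K)^* = I - K^T = I - v u^T, and (I - v u^T) v = v - v (u·v) = 0; hence ker((I - K)^*) = span{v} = span{(1, 2, 2, 3)}. Therefore (I - K) x = y is solvable iff <y, v> = 0, i.e. iff y_1 + 2y_2 + 2y_3 + 3y_4 = 0. When this holds, K y = u (v·y) = 0, so (I - K) y = y and x = y is a particular solution; the full solution set is the line x = y + c·u = y + c·(1, -2, -1, 2), c ∈ C.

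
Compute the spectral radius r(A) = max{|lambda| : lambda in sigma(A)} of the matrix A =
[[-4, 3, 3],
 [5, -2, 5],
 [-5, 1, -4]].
r(A) = 7

The eigenvalues of A are the roots of its characteristic polynomial. With M = A (coefficients from the trace, the sum of principal 2x2 minors, and det A):
  p(λ) = det(λ I - M) = λ^3 + 10λ^2 + 27λ + 42.
By the rational root theorem any rational root is an integer divisor of 42. Testing λ = -7: p(-7) = -343 + 490 - 189 + 42 = 0, so λ = -7 is a root. Dividing out (λ + 7) leaves p(λ) = (λ + 7)(λ^2 + 3λ + 6). For λ^2 + 3λ + 6 the discriminant is -15. It is negative, so the roots are the complex-conjugate pair λ = -3/2 ± (sqrt(15)/2) i ≈ -1.5 ± 1.9365i. For a conjugate pair the product of the roots equals the constant term, so |λ|^2 = 6 and |λ| = sqrt(6) ≈ 2.4495.
Thus the eigenvalues (to 4 decimals) are -1.5 ± 1.9365i (modulus 2.4495); -7 (modulus 7). The spectral radius is the largest modulus: r(A) = 7. (Cross-check: r(A) ≤ ||A||_2 ≈ 9.9542; equality holds whenever A is normal, though it can also hold for some non-normal A.)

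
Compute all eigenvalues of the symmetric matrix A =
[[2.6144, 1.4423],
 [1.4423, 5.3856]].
sigma(A) ≈ {2, 6}

A is real symmetric, so its spectrum consists of real eigenvalues. Expanding the characteristic polynomial of the displayed matrix gives
  det(λ I - A) = p(λ) = λ^2 + (-8)λ + (12).
Solving p(λ) = 0 yields eigenvalues ≈ 2, 6. (A is shown rounded to 4 decimals, so these recover the underlying integer eigenvalues to within that precision.)
Verification: the trace of A = 8 equals the sum of eigenvalues 8, and det(A) ≈ 11.9999 matches the eigenvalue product 12.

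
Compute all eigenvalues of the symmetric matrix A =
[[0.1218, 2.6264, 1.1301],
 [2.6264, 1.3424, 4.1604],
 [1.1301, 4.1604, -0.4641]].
sigma(A) ≈ {-4, -1, 6}

A is real symmetric, so its spectrum consists of real eigenvalues. Expanding the characteristic polynomial of the displayed matrix gives
  det(λ I - A) = p(λ) = λ^3 + (-1)λ^2 + (-26)λ + (-24).
Solving p(λ) = 0 yields eigenvalues ≈ -4, -1, 6. (A is shown rounded to 4 decimals, so these recover the underlying integer eigenvalues to within that precision.)
Verification: the trace of A = 1 equals the sum of eigenvalues 1, and det(A) ≈ 23.9997 matches the eigenvalue product 24.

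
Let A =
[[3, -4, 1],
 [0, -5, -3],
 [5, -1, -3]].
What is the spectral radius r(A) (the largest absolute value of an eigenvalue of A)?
r(A) ≈ 5.1529

The eigenvalues of A are the roots of its characteristic polynomial. With M = A (coefficients from the trace, the sum of principal 2x2 minors, and det A):
  p(λ) = det(λ I - M) = λ^3 + 5λ^2 - 17λ - 121.
No integer candidate from the rational root theorem (±divisors of 121) is a root, so the roots are irrational. The cubic discriminant is Δ = -122800 < 0, so there is one real root and a complex-conjugate pair. p(4) = -45 and p(5) = 44 have opposite signs, so a root lies in (4, 5); Newton's method refines it to λ ≈ 4.5571. Dividing out (λ - (4.5571)) leaves approximately λ^2 + 9.5571λ + 26.5522. For λ^2 + 9.5571λ + 26.5522 the discriminant is -14.8712. It is negative, so the remaining roots are the complex-conjugate pair λ ≈ -4.7785 ± 1.9282i. Their product equals the constant term, so |λ|^2 ≈ 26.5522 and |λ| ≈ 5.1529.
Thus the eigenvalues (to 4 decimals) are 4.5571 (modulus 4.5571); -4.7785 ± 1.9282i (modulus 5.1529). The spectral radius is the largest modulus: r(A) ≈ 5.1529. (Cross-check: r(A) ≤ ||A||_2 ≈ 7.947; equality holds whenever A is normal, though it can also hold for some non-normal A.)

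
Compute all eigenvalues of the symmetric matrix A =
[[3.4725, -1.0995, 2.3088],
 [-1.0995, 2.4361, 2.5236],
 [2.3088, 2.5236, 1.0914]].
sigma(A) ≈ {-2, 4, 5}

A is real symmetric, so its spectrum consists of real eigenvalues. Expanding the characteristic polynomial of the displayed matrix gives
  det(λ I - A) = p(λ) = λ^3 + (-7)λ^2 + (2)λ + (40).
Solving p(λ) = 0 yields eigenvalues ≈ -2, 4, 5. (A is shown rounded to 4 decimals, so these recover the underlying integer eigenvalues to within that precision.)
Verification: the trace of A = 7 equals the sum of eigenvalues 7, and det(A) ≈ -39.9999 matches the eigenvalue product -40.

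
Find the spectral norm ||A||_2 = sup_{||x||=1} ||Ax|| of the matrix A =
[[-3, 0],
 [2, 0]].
||A||_2 = sqrt(13) ≈ 3.6056 (= sqrt(largest eigenvalue of A^T A))

||A||_2 = sigma_max(A) = sqrt(lambda_max(A^T A)). Form the symmetric matrix M = A^T A =
[[13, 0],
 [0, 0]].
Its characteristic polynomial (trace, determinant of M give the coefficients) is
  p(λ) = det(λ I - M) = λ^2 - 13λ.
For λ^2 - 13λ the discriminant is 169. It is a perfect square (13^2), so the roots are rational: λ = (13 ± 13)/2 = 13, 0.
So the eigenvalues of A^T A are ≈ 0, 13 (all ≥ 0, as they must be for A^T A). The largest is λ_max = 13, hence ||A||_2 = sqrt(λ_max) = sqrt(13) ≈ 3.6056.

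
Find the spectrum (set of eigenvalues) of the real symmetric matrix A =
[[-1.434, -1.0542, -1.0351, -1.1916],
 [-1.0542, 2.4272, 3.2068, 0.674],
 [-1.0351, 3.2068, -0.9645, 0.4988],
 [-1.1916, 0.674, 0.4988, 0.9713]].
sigma(A) ≈ {-3, -2, 1, 5}

A is real symmetric, so its spectrum consists of real eigenvalues. Expanding the characteristic polynomial of the displayed matrix gives
  det(λ I - A) = p(λ) = λ^4 + (-1)λ^3 + (-19)λ^2 + (-11)λ + (30).
Solving p(λ) = 0 yields eigenvalues ≈ -3, -2, 1, 5. (A is shown rounded to 4 decimals, so these recover the underlying integer eigenvalues to within that precision.)
Verification: the trace of A = 1 equals the sum of eigenvalues 1, and det(A) ≈ 30.0009 matches the eigenvalue product 30.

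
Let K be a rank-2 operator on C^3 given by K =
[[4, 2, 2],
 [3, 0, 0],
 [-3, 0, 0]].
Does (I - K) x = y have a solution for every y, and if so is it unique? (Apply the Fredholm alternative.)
(I - K) is invertible (det(I - K) = -3 ≠ 0), so for every y in C^3 the equation (I - K) x = y has a unique solution.

K has rank 2 and factors as K = U V^T = u1 v1^T + u2 v2^T with u1 = (-1, 0, 0), v1 = (-1, -2, -2), u2 = (3, 3, -3), v2 = (1, 0, 0) (multiplying out reproduces the displayed K). The nonzero eigenvalues of U V^T coincide with those of the 2 x 2 matrix G = V^T U = [[v1·u1, v1·u2], [v2·u1, v2·u2]] = [[1, -3], [-1, 3]], and by the Sylvester determinant identity det(I_3 - U V^T) = det(I_2 - V^T U) = det([[0, 3], [1, -2]]) = (0)(-2) - (3)(1) = -3. (Direct check: I - K =
[[-3, -2, -2],
 [-3, 1, 0],
 [3, 0, 1]]
has determinant -3.) The finite-dimensional Fredholm alternative says: either (I - K) is invertible, or ker(I - K) ≠ {0} and then range(I - K) = ker((I - K)^*)^⊥, with dim ker(I - K) = dim ker((I - K)^*). Since det(I - K) ≠ 0, 1 is not an eigenvalue of K and ker(I - K) = {0}, so we are in the first case: for every y there is a unique x = (I - K)^(-1) y. (Explicitly, by the Woodbury identity, (I - U V^T)^(-1) = I + U (I_2 - G)^(-1) V^T.)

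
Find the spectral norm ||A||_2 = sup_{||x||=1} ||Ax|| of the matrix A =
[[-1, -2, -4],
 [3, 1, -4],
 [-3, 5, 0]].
||A||_2 ≈ 6.4835 (= sqrt(largest eigenvalue of A^T A))

||A||_2 = sigma_max(A) = sqrt(lambda_max(A^T A)). Form the symmetric matrix M = A^T A =
[[19, -10, -8],
 [-10, 30, 4],
 [-8, 4, 32]].
Its characteristic polynomial (trace, sum of principal 2x2 minors, determinant of M give the coefficients) is
  p(λ) = det(λ I - M) = λ^3 - 81λ^2 + 1958λ - 13456.
No integer candidate from the rational root theorem (±divisors of 13456) is a root, so the roots are irrational. The cubic discriminant is Δ = 47983684 > 0, so there are three distinct real roots. p(11) = -388 and p(12) = 104 have opposite signs, so a root lies in (11, 12); Newton's method refines it to λ ≈ 11.7721. p(27) = 44 and p(28) = -184 have opposite signs, so a root lies in (27, 28); Newton's method refines it to λ ≈ 27.1922. p(42) = -16 and p(43) = 476 have opposite signs, so a root lies in (42, 43); Newton's method refines it to λ ≈ 42.0357. Check (Vieta): the three roots sum to 81, matching tr M = 81.
So the eigenvalues of A^T A are ≈ 11.7721, 27.1922, 42.0357 (all ≥ 0, as they must be for A^T A). The largest is λ_max ≈ 42.0357, hence ||A||_2 = sqrt(λ_max) ≈ 6.4835.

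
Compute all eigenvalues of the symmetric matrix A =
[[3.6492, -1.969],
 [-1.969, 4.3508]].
sigma(A) ≈ {2, 6}

A is real symmetric, so its spectrum consists of real eigenvalues. Expanding the characteristic polynomial of the displayed matrix gives
  det(λ I - A) = p(λ) = λ^2 + (-8)λ + (12).
Solving p(λ) = 0 yields eigenvalues ≈ 2, 6. (A is shown rounded to 4 decimals, so these recover the underlying integer eigenvalues to within that precision.)
Verification: the trace of A = 8 equals the sum of eigenvalues 8, and det(A) ≈ 12.0000 matches the eigenvalue product 12.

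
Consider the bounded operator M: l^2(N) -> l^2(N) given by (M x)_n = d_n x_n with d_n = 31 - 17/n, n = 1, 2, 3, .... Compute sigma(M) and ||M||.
sigma(M) = {31 - 17/n : n ≥ 1} ∪ {31}; ||M|| = 31

A bounded diagonal operator on l^2 with diagonal entries d_n has spectrum equal to the closure of {d_n : n ≥ 1}: every d_n is an eigenvalue (with eigenvector e_n), so {d_n} ⊂ sigma(M); the spectrum is closed, so its closure is too; and for lambda not in the closure, (M - lambda I) has bounded inverse (the diagonal entries 1/(d_n - lambda) are bounded). For our sequence d_n = 31 - 17/n, n = 1, 2, 3, ...:
  - {d_n} = {31 - 17/n : n ≥ 1}; the only limit point is 31
  - closure = {31 - 17/n : n ≥ 1} ∪ {31}
For the norm: a diagonal operator has ||M|| = sup_n |d_n|. Here d_n = 31 - 17/n increases monotonically from d_1 = 14 toward 31, with all terms in [14, 31); so sup_n |d_n| = 31 (the supremum is the limit, not attained). So ||M|| = 31.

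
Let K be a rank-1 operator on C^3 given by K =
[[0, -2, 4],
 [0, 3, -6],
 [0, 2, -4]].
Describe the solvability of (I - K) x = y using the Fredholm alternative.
(I - K) is invertible (det(I - K) = 2 ≠ 0), so for every y in C^3 the equation (I - K) x = y has a unique solution.

K has rank 1, so it is an outer product K = u v^T: every row of K is a multiple of one row vector. Reading off the entries, u = (-2, 3, 2) and v = (0, 1, -2) (row i of K equals u_i·v^T). A rank-one matrix u v^T satisfies K u = u (v·u) and kills the (2)-dimensional subspace v^⊥, so its characteristic polynomial is lambda^2 (lambda - v·u) with v·u = tr K = -1. Hence the eigenvalues of I - K are 1 (multiplicity 2) and 1 - (-1) = 2, so det(I - K) = 2. (Direct check: I - K =
[[1, 2, -4],
 [0, -2, 6],
 [0, -2, 5]]
has determinant 2.) The finite-dimensional Fredholm alternative says: either (I - K) is invertible, or ker(I - K) ≠ {0} and then range(I - K) = ker((I - K)^*)^⊥, with dim ker(I - K) = dim ker((I - K)^*). Since det(I - K) ≠ 0, 1 is not an eigenvalue of K and ker(I - K) = {0}, so we are in the first case: for every y there is a unique x = (I - K)^(-1) y. Explicitly, by the Sherman–Morrison formula, (I - u v^T)^(-1) = I + u v^T/(1 - v·u), i.e. (I - K)^(-1) = I + K/(2).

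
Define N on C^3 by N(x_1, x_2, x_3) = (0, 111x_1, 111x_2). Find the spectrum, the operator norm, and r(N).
sigma(N) = {0}; ||N|| = 111; r(N) = 0. (N is nilpotent with N^3 = 0.)

On C^3, N is a strictly lower-triangular matrix with 111 on the subdiagonal and zeros elsewhere, so its characteristic polynomial is lambda^3 and every eigenvalue is 0: sigma(N) = {0}. For the operator norm, N e_i = 111e_{i+1} for i = 1, ..., 2 and N e_3 = 0, so the singular values of N are 111 (with multiplicity 2) and 0; hence ||N|| = 111. The spectral radius r(N) = max|lambda| = 0. Note ||N|| > r(N) — characteristic of non-normal nilpotent operators. Indeed N^3 = 0.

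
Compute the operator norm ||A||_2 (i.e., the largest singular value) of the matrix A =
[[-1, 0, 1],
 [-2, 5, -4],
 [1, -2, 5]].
||A||_2 ≈ 8.4028 (= sqrt(largest eigenvalue of A^T A))

||A||_2 = sigma_max(A) = sqrt(lambda_max(A^T A)). Form the symmetric matrix M = A^T A =
[[6, -12, 12],
 [-12, 29, -30],
 [12, -30, 42]].
Its characteristic polynomial (trace, sum of principal 2x2 minors, determinant of M give the coefficients) is
  p(λ) = det(λ I - M) = λ^3 - 77λ^2 + 456λ - 324.
No integer candidate from the rational root theorem (±divisors of 324) is a root, so the roots are irrational. The cubic discriminant is Δ = 463849344 > 0, so there are three distinct real roots. p(0) = -324 and p(1) = 56 have opposite signs, so a root lies in (0, 1); Newton's method refines it to λ ≈ 0.8239. p(5) = 156 and p(6) = -144 have opposite signs, so a root lies in (5, 6); Newton's method refines it to λ ≈ 5.5694. p(70) = -2704 and p(71) = 1806 have opposite signs, so a root lies in (70, 71); Newton's method refines it to λ ≈ 70.6067. Check (Vieta): the three roots sum to 77, matching tr M = 77.
So the eigenvalues of A^T A are ≈ 0.8239, 5.5694, 70.6067 (all ≥ 0, as they must be for A^T A). The largest is λ_max ≈ 70.6067, hence ||A||_2 = sqrt(λ_max) ≈ 8.4028.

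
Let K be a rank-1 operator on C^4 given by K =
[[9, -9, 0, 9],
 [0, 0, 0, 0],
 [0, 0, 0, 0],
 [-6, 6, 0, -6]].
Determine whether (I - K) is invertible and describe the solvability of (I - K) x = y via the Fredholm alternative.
(I - K) is invertible (det(I - K) = -2 ≠ 0), so for every y in C^4 the equation (I - K) x = y has a unique solution.

K has rank 1, so it is an outer product K = u v^T: every row of K is a multiple of one row vector. Reading off the entries, u = (3, 0, 0, -2) and v = (3, -3, 0, 3) (row i of K equals u_i·v^T). A rank-one matrix u v^T satisfies K u = u (v·u) and kills the (3)-dimensional subspace v^⊥, so its characteristic polynomial is lambda^3 (lambda - v·u) with v·u = tr K = 3. Hence the eigenvalues of I - K are 1 (multiplicity 3) and 1 - (3) = -2, so det(I - K) = -2. (Direct check: I - K =
[[-8, 9, 0, -9],
 [0, 1, 0, 0],
 [0, 0, 1, 0],
 [6, -6, 0, 7]]
has determinant -2.) The finite-dimensional Fredholm alternative says: either (I - K) is invertible, or ker(I - K) ≠ {0} and then range(I - K) = ker((I - K)^*)^⊥, with dim ker(I - K) = dim ker((I - K)^*). Since det(I - K) ≠ 0, 1 is not an eigenvalue of K and ker(I - K) = {0}, so we are in the first case: for every y there is a unique x = (I - K)^(-1) y. Explicitly, by the Sherman–Morrison formula, (I - u v^T)^(-1) = I + u v^T/(1 - v·u), i.e. (I - K)^(-1) = I + K/(-2).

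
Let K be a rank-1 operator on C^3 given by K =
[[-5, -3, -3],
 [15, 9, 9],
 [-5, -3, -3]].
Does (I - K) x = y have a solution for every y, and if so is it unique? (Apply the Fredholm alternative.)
(I - K) is singular (det(I - K) = 0, i.e. 1 ∈ sigma(K)). (I - K) x = y is solvable iff y ⊥ ker((I - K)^*) = span{(-5, -3, -3)}, i.e. iff -5y_1 - 3y_2 - 3y_3 = 0. When solvable, the solutions are x = y + c·(1, -3, 1), c arbitrary (ker(I - K) = span{(1, -3, 1)}, dimension 1).

K has rank 1, so it is an outer product K = u v^T: every row of K is a multiple of one row vector. Reading off the entries, u = (1, -3, 1) and v = (-5, -3, -3) (row i of K equals u_i·v^T). A rank-one matrix u v^T satisfies K u = u (v·u) and kills the (2)-dimensional subspace v^⊥, so its characteristic polynomial is lambda^2 (lambda - v·u) with v·u = tr K = 1. Hence the eigenvalues of I - K are 1 (multiplicity 2) and 1 - (1) = 0, so det(I - K) = 0. (Direct check: I - K =
[[6, 3, 3],
 [-15, -8, -9],
 [5, 3, 4]]
has determinant 0.) So 1 is an eigenvalue of K and (I - K) is not invertible. The finite-dimensional Fredholm alternative says: either (I - K) is invertible, or ker(I - K) ≠ {0} and then range(I - K) = ker((I - K)^*)^⊥, with dim ker(I - K) = dim ker((I - K)^*). We are in the second case, so we need both kernels. Kernel of I - K: (I - K) u = u - u (v·u) = u - u = 0, so ker(I - K) = span{u} = span{(1, -3, 1)} (it is exactly 1-dimensional because rank(I - K) = 2). Kernel of the adjoint: K is real, so (I - K)^* = I - K^T = I - v u^T, and (I - v u^T) v = v - v (u·v) = 0; hence ker((I - K)^*) = span{v} = span{(-5, -3, -3)}. Therefore (I - K) x = y is solvable iff <y, v> = 0, i.e. iff -5y_1 - 3y_2 - 3y_3 = 0. When this holds, K y = u (v·y) = 0, so (I - K) y = y and x = y is a particular solution; the full solution set is the line x = y + c·u = y + c·(1, -3, 1), c ∈ C.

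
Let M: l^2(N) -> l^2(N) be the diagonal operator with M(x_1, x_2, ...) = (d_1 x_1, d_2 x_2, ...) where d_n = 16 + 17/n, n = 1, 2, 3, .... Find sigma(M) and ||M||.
sigma(M) = {16 + 17/n : n ≥ 1} ∪ {16}; ||M|| = 33

A bounded diagonal operator on l^2 with diagonal entries d_n has spectrum equal to the closure of {d_n : n ≥ 1}: every d_n is an eigenvalue (with eigenvector e_n), so {d_n} ⊂ sigma(M); the spectrum is closed, so its closure is too; and for lambda not in the closure, (M - lambda I) has bounded inverse (the diagonal entries 1/(d_n - lambda) are bounded). For our sequence d_n = 16 + 17/n, n = 1, 2, 3, ...:
  - {d_n} = {16 + 17/n : n ≥ 1}; the only limit point is 16
  - closure = {16 + 17/n : n ≥ 1} ∪ {16}
For the norm: a diagonal operator has ||M|| = sup_n |d_n|. Here d_n = 16 + 17/n is positive and decreasing, so sup_n |d_n| = d_1 = 16 + 17 = 33. So ||M|| = 33.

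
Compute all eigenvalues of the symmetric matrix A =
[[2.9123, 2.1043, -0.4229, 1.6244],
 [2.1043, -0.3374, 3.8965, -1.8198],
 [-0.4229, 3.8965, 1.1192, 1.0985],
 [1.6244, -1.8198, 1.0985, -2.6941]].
sigma(A) ≈ {-6, -1, 3, 5}

A is real symmetric, so its spectrum consists of real eigenvalues. Expanding the characteristic polynomial of the displayed matrix gives
  det(λ I - A) = p(λ) = λ^4 + (-1)λ^3 + (-35)λ^2 + (56.9983)λ + (89.9989).
Solving p(λ) = 0 yields eigenvalues ≈ -6, -1, 3, 5. (A is shown rounded to 4 decimals, so these recover the underlying integer eigenvalues to within that precision.)
Verification: the trace of A = 1 equals the sum of eigenvalues 1, and det(A) ≈ 89.9989 matches the eigenvalue product 90.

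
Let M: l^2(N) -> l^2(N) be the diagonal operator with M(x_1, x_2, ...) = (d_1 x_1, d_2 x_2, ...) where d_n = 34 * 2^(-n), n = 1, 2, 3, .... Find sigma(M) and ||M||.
sigma(M) = {34 * 2^(-n) : n ≥ 1} ∪ {0}; ||M|| = 17

A bounded diagonal operator on l^2 with diagonal entries d_n has spectrum equal to the closure of {d_n : n ≥ 1}: every d_n is an eigenvalue (with eigenvector e_n), so {d_n} ⊂ sigma(M); the spectrum is closed, so its closure is too; and for lambda not in the closure, (M - lambda I) has bounded inverse (the diagonal entries 1/(d_n - lambda) are bounded). For our sequence d_n = 34 * 2^(-n), n = 1, 2, 3, ...:
  - {d_n} = {34 * 2^(-n) : n ≥ 1}; the only limit point is 0
  - closure = {34 * 2^(-n) : n ≥ 1} ∪ {0}
For the norm: a diagonal operator has ||M|| = sup_n |d_n|. Here d_n = 34 * 2^(-n) is positive and decreasing, so sup_n |d_n| = d_1 = 34/2 = 17. So ||M|| = 17.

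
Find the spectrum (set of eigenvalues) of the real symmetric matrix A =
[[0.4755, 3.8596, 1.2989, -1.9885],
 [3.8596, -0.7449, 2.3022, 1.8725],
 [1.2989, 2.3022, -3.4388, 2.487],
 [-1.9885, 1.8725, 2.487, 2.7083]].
sigma(A) ≈ {-5, 4, 5} (-5 with multiplicity 2)

A is real symmetric, so its spectrum consists of real eigenvalues. Expanding the characteristic polynomial of the displayed matrix gives
  det(λ I - A) = p(λ) = λ^4 + (1)λ^3 + (-45)λ^2 + (-24.9977)λ + (500).
Solving p(λ) = 0 yields eigenvalues ≈ -5, -5, 4, 5. (A is shown rounded to 4 decimals, so these recover the underlying integer eigenvalues to within that precision.)
Verification: the trace of A = -1 equals the sum of eigenvalues -1, and det(A) ≈ 499.9999 matches the eigenvalue product 500.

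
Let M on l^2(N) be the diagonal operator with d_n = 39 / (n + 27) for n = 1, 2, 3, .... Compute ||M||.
||M|| = 39/28 (attained at n = 1)

For M diagonal, ||M|| = sup_n |d_n| = sup_n 39/(n + 27). This is positive and strictly decreasing in n, so the supremum is attained at n = 1: d_1 = 39/(1 + 27) = 39/28. Hence ||M|| = 39/28.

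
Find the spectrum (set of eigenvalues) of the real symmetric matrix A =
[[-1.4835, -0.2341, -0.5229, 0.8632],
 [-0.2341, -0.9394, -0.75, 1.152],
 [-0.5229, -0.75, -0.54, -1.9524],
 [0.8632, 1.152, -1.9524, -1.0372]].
sigma(A) ≈ {-3, -2, -1, 2}

A is real symmetric, so its spectrum consists of real eigenvalues. Expanding the characteristic polynomial of the displayed matrix gives
  det(λ I - A) = p(λ) = λ^4 + (4)λ^3 + (-1)λ^2 + (-16)λ + (-12).
Solving p(λ) = 0 yields eigenvalues ≈ -3, -2, -1, 2. (A is shown rounded to 4 decimals, so these recover the underlying integer eigenvalues to within that precision.)
Verification: the trace of A = -4 equals the sum of eigenvalues -4, and det(A) ≈ -12.0008 matches the eigenvalue product -12.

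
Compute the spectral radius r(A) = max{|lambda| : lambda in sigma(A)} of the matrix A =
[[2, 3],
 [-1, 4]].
r(A) = sqrt(11) ≈ 3.3166

The eigenvalues of A are the roots of its characteristic polynomial. With M = A (coefficients from the trace and determinant):
  p(λ) = det(λ I - M) = λ^2 - 6λ + 11.
For λ^2 - 6λ + 11 the discriminant is -8. It is negative, so the roots are the complex-conjugate pair λ = 3 ± (sqrt(8)/2) i ≈ 3 ± 1.4142i. For a conjugate pair the product of the roots equals the constant term, so |λ|^2 = 11 and |λ| = sqrt(11) ≈ 3.3166.
Thus the eigenvalues (to 4 decimals) are 3 ± 1.4142i (modulus 3.3166). The spectral radius is the largest modulus: r(A) = sqrt(11) ≈ 3.3166. (Cross-check: r(A) ≤ ||A||_2 ≈ 5.0198; equality holds whenever A is normal, though it can also hold for some non-normal A.)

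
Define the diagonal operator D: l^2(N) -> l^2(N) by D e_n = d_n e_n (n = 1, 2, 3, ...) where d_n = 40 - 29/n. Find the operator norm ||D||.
||D|| = 40

For a diagonal operator on l^2 with entries d_n, ||D|| = sup_n |d_n|. Here d_1 = 11, d_2 = 51/2, ..., and d_n = 40 - 29/n increases monotonically toward 40. All terms lie in [11, 40), so |d_n| = d_n and the supremum is the limit 40, which is not attained by any individual d_n. Hence ||D|| = 40.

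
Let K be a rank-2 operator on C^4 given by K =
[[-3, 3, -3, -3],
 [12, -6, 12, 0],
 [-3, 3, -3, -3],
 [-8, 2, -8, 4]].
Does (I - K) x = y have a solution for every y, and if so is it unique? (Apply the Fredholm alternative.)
(I - K) is invertible (det(I - K) = -123 ≠ 0), so for every y in C^4 the equation (I - K) x = y has a unique solution.

K has rank 2 and factors as K = U V^T = u1 v1^T + u2 v2^T with u1 = (0, -3, 0, 3), v1 = (-3, 1, -3, 1), u2 = (3, -3, 3, -1), v2 = (-1, 1, -1, -1) (multiplying out reproduces the displayed K). The nonzero eigenvalues of U V^T coincide with those of the 2 x 2 matrix G = V^T U = [[v1·u1, v1·u2], [v2·u1, v2·u2]] = [[0, -22], [-6, -8]], and by the Sylvester determinant identity det(I_4 - U V^T) = det(I_2 - V^T U) = det([[1, 22], [6, 9]]) = (1)(9) - (22)(6) = -123. (Direct check: I - K =
[[4, -3, 3, 3],
 [-12, 7, -12, 0],
 [3, -3, 4, 3],
 [8, -2, 8, -3]]
has determinant -123.) The finite-dimensional Fredholm alternative says: either (I - K) is invertible, or ker(I - K) ≠ {0} and then range(I - K) = ker((I - K)^*)^⊥, with dim ker(I - K) = dim ker((I - K)^*). Since det(I - K) ≠ 0, 1 is not an eigenvalue of K and ker(I - K) = {0}, so we are in the first case: for every y there is a unique x = (I - K)^(-1) y. (Explicitly, by the Woodbury identity, (I - U V^T)^(-1) = I + U (I_2 - G)^(-1) V^T.)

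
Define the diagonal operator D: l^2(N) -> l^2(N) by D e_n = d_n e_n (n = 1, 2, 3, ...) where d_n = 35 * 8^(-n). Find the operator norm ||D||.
||D|| = 35/8 (attained at n = 1)

For D diagonal, ||D|| = sup_n |d_n|. The sequence d_n = 35 * 8^(-n) is positive and strictly decreasing (ratio 8^(-1) < 1), so the supremum is d_1 = 35/8. Hence ||D|| = 35/8.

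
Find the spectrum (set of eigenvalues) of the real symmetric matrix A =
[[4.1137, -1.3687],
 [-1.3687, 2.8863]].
sigma(A) ≈ {2, 5}

A is real symmetric, so its spectrum consists of real eigenvalues. Expanding the characteristic polynomial of the displayed matrix gives
  det(λ I - A) = p(λ) = λ^2 + (-7)λ + (10).
Solving p(λ) = 0 yields eigenvalues ≈ 2, 5. (A is shown rounded to 4 decimals, so these recover the underlying integer eigenvalues to within that precision.)
Verification: the trace of A = 7 equals the sum of eigenvalues 7, and det(A) ≈ 10.0000 matches the eigenvalue product 10.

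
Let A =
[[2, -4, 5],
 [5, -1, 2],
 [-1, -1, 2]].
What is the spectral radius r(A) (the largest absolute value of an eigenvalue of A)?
r(A) ≈ 5.0374

The eigenvalues of A are the roots of its characteristic polynomial. With M = A (coefficients from the trace, the sum of principal 2x2 minors, and det A):
  p(λ) = det(λ I - M) = λ^3 - 3λ^2 + 27λ - 18.
No integer candidate from the rational root theorem (±divisors of 18) is a root, so the roots are irrational. The cubic discriminant is Δ = -56619 < 0, so there is one real root and a complex-conjugate pair. p(0) = -18 and p(1) = 7 have opposite signs, so a root lies in (0, 1); Newton's method refines it to λ ≈ 0.7094. Dividing out (λ - (0.7094)) leaves approximately λ^2 - 2.2906λ + 25.3751. For λ^2 - 2.2906λ + 25.3751 the discriminant is -96.2534. It is negative, so the remaining roots are the complex-conjugate pair λ ≈ 1.1453 ± 4.9054i. Their product equals the constant term, so |λ|^2 ≈ 25.3751 and |λ| ≈ 5.0374.
Thus the eigenvalues (to 4 decimals) are 0.7094 (modulus 0.7094); 1.1453 ± 4.9054i (modulus 5.0374). The spectral radius is the largest modulus: r(A) ≈ 5.0374. (Cross-check: r(A) ≤ ||A||_2 ≈ 8.0172; equality holds whenever A is normal, though it can also hold for some non-normal A.)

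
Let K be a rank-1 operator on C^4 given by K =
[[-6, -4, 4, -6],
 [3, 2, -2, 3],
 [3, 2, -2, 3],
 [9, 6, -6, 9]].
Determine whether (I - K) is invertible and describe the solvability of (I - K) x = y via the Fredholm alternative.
(I - K) is invertible (det(I - K) = -2 ≠ 0), so for every y in C^4 the equation (I - K) x = y has a unique solution.

K has rank 1, so it is an outer product K = u v^T: every row of K is a multiple of one row vector. Reading off the entries, u = (-2, 1, 1, 3) and v = (3, 2, -2, 3) (row i of K equals u_i·v^T). A rank-one matrix u v^T satisfies K u = u (v·u) and kills the (3)-dimensional subspace v^⊥, so its characteristic polynomial is lambda^3 (lambda - v·u) with v·u = tr K = 3. Hence the eigenvalues of I - K are 1 (multiplicity 3) and 1 - (3) = -2, so det(I - K) = -2. (Direct check: I - K =
[[7, 4, -4, 6],
 [-3, -1, 2, -3],
 [-3, -2, 3, -3],
 [-9, -6, 6, -8]]
has determinant -2.) The finite-dimensional Fredholm alternative says: either (I - K) is invertible, or ker(I - K) ≠ {0} and then range(I - K) = ker((I - K)^*)^⊥, with dim ker(I - K) = dim ker((I - K)^*). Since det(I - K) ≠ 0, 1 is not an eigenvalue of K and ker(I - K) = {0}, so we are in the first case: for every y there is a unique x = (I - K)^(-1) y. Explicitly, by the Sherman–Morrison formula, (I - u v^T)^(-1) = I + u v^T/(1 - v·u), i.e. (I - K)^(-1) = I + K/(-2).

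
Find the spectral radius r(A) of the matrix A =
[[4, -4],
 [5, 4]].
r(A) = 6

The eigenvalues of A are the roots of its characteristic polynomial. With M = A (coefficients from the trace and determinant):
  p(λ) = det(λ I - M) = λ^2 - 8λ + 36.
For λ^2 - 8λ + 36 the discriminant is -80. It is negative, so the roots are the complex-conjugate pair λ = 4 ± (sqrt(80)/2) i ≈ 4 ± 4.4721i. For a conjugate pair the product of the roots equals the constant term, so |λ|^2 = 36 and |λ| = sqrt(36) = 6.
Thus the eigenvalues (to 4 decimals) are 4 ± 4.4721i (modulus 6). The spectral radius is the largest modulus: r(A) = 6. (Cross-check: r(A) ≤ ||A||_2 ≈ 6.5208; equality holds whenever A is normal, though it can also hold for some non-normal A.)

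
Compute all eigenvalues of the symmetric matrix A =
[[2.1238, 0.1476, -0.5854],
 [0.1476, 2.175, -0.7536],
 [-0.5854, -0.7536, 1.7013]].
sigma(A) ≈ {1, 2, 3}

A is real symmetric, so its spectrum consists of real eigenvalues. Expanding the characteristic polynomial of the displayed matrix gives
  det(λ I - A) = p(λ) = λ^3 + (-6)λ^2 + (11)λ + (-6).
Solving p(λ) = 0 yields eigenvalues ≈ 1, 2, 3. (A is shown rounded to 4 decimals, so these recover the underlying integer eigenvalues to within that precision.)
Verification: the trace of A = 6 equals the sum of eigenvalues 6, and det(A) ≈ 6.0004 matches the eigenvalue product 6.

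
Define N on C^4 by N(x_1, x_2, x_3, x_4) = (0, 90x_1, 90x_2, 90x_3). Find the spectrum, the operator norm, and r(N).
sigma(N) = {0}; ||N|| = 90; r(N) = 0. (N is nilpotent with N^4 = 0.)

On C^4, N is a strictly lower-triangular matrix with 90 on the subdiagonal and zeros elsewhere, so its characteristic polynomial is lambda^4 and every eigenvalue is 0: sigma(N) = {0}. For the operator norm, N e_i = 90e_{i+1} for i = 1, ..., 3 and N e_4 = 0, so the singular values of N are 90 (with multiplicity 3) and 0; hence ||N|| = 90. The spectral radius r(N) = max|lambda| = 0. Note ||N|| > r(N) — characteristic of non-normal nilpotent operators. Indeed N^4 = 0.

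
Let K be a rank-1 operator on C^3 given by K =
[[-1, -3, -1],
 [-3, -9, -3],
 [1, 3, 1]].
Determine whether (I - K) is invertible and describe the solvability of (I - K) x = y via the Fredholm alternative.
(I - K) is invertible (det(I - K) = 10 ≠ 0), so for every y in C^3 the equation (I - K) x = y has a unique solution.

K has rank 1, so it is an outer product K = u v^T: every row of K is a multiple of one row vector. Reading off the entries, u = (-1, -3, 1) and v = (1, 3, 1) (row i of K equals u_i·v^T). A rank-one matrix u v^T satisfies K u = u (v·u) and kills the (2)-dimensional subspace v^⊥, so its characteristic polynomial is lambda^2 (lambda - v·u) with v·u = tr K = -9. Hence the eigenvalues of I - K are 1 (multiplicity 2) and 1 - (-9) = 10, so det(I - K) = 10. (Direct check: I - K =
[[2, 3, 1],
 [3, 10, 3],
 [-1, -3, 0]]
has determinant 10.) The finite-dimensional Fredholm alternative says: either (I - K) is invertible, or ker(I - K) ≠ {0} and then range(I - K) = ker((I - K)^*)^⊥, with dim ker(I - K) = dim ker((I - K)^*). Since det(I - K) ≠ 0, 1 is not an eigenvalue of K and ker(I - K) = {0}, so we are in the first case: for every y there is a unique x = (I - K)^(-1) y. Explicitly, by the Sherman–Morrison formula, (I - u v^T)^(-1) = I + u v^T/(1 - v·u), i.e. (I - K)^(-1) = I + K/(10).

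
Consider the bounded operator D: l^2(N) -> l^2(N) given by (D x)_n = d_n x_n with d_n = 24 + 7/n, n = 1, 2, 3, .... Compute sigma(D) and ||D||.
sigma(D) = {24 + 7/n : n ≥ 1} ∪ {24}; ||D|| = 31

A bounded diagonal operator on l^2 with diagonal entries d_n has spectrum equal to the closure of {d_n : n ≥ 1}: every d_n is an eigenvalue (with eigenvector e_n), so {d_n} ⊂ sigma(D); the spectrum is closed, so its closure is too; and for lambda not in the closure, (D - lambda I) has bounded inverse (the diagonal entries 1/(d_n - lambda) are bounded). For our sequence d_n = 24 + 7/n, n = 1, 2, 3, ...:
  - {d_n} = {24 + 7/n : n ≥ 1}; the only limit point is 24
  - closure = {24 + 7/n : n ≥ 1} ∪ {24}
For the norm: a diagonal operator has ||D|| = sup_n |d_n|. Here d_n = 24 + 7/n is positive and decreasing, so sup_n |d_n| = d_1 = 24 + 7 = 31. So ||D|| = 31.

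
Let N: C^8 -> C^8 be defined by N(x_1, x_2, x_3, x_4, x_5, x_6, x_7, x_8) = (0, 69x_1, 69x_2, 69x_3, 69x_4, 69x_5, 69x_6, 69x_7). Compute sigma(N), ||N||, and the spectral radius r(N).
sigma(N) = {0}; ||N|| = 69; r(N) = 0. (N is nilpotent with N^8 = 0.)

On C^8, N is a strictly lower-triangular matrix with 69 on the subdiagonal and zeros elsewhere, so its characteristic polynomial is lambda^8 and every eigenvalue is 0: sigma(N) = {0}. For the operator norm, N e_i = 69e_{i+1} for i = 1, ..., 7 and N e_8 = 0, so the singular values of N are 69 (with multiplicity 7) and 0; hence ||N|| = 69. The spectral radius r(N) = max|lambda| = 0. Note ||N|| > r(N) — characteristic of non-normal nilpotent operators. Indeed N^8 = 0.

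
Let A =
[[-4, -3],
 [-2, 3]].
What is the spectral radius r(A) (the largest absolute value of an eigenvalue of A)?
r(A) = (1 + sqrt(73))/2 ≈ 4.772

The eigenvalues of A are the roots of its characteristic polynomial. With M = A (coefficients from the trace and determinant):
  p(λ) = det(λ I - M) = λ^2 + λ - 18.
For λ^2 + λ - 18 the discriminant is 73. It is nonnegative but not a perfect square, so the roots are real and irrational: λ = (-1 ± sqrt(73))/2 ≈ 3.772, -4.772.
Thus the eigenvalues (to 4 decimals) are 3.772 (modulus 3.772); -4.772 (modulus 4.772). The spectral radius is the largest modulus: r(A) = (1 + sqrt(73))/2 ≈ 4.772. (Cross-check: r(A) ≤ ||A||_2 ≈ 5.0083; equality holds whenever A is normal, though it can also hold for some non-normal A.)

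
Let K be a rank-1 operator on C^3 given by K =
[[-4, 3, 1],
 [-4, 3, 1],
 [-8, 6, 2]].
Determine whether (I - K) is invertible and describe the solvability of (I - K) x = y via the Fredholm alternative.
(I - K) is singular (det(I - K) = 0, i.e. 1 ∈ sigma(K)). (I - K) x = y is solvable iff y ⊥ ker((I - K)^*) = span{(-4, 3, 1)}, i.e. iff -4y_1 + 3y_2 + y_3 = 0. When solvable, the solutions are x = y + c·(1, 1, 2), c arbitrary (ker(I - K) = span{(1, 1, 2)}, dimension 1).

K has rank 1, so it is an outer product K = u v^T: every row of K is a multiple of one row vector. Reading off the entries, u = (1, 1, 2) and v = (-4, 3, 1) (row i of K equals u_i·v^T). A rank-one matrix u v^T satisfies K u = u (v·u) and kills the (2)-dimensional subspace v^⊥, so its characteristic polynomial is lambda^2 (lambda - v·u) with v·u = tr K = 1. Hence the eigenvalues of I - K are 1 (multiplicity 2) and 1 - (1) = 0, so det(I - K) = 0. (Direct check: I - K =
[[5, -3, -1],
 [4, -2, -1],
 [8, -6, -1]]
has determinant 0.) So 1 is an eigenvalue of K and (I - K) is not invertible. The finite-dimensional Fredholm alternative says: either (I - K) is invertible, or ker(I - K) ≠ {0} and then range(I - K) = ker((I - K)^*)^⊥, with dim ker(I - K) = dim ker((I - K)^*). We are in the second case, so we need both kernels. Kernel of I - K: (I - K) u = u - u (v·u) = u - u = 0, so ker(I - K) = span{u} = span{(1, 1, 2)} (it is exactly 1-dimensional because rank(I - K) = 2). Kernel of the adjoint: K is real, so (I - K)^* = I - K^T = I - v u^T, and (I - v u^T) v = v - v (u·v) = 0; hence ker((I - K)^*) = span{v} = span{(-4, 3, 1)}. Therefore (I - K) x = y is solvable iff <y, v> = 0, i.e. iff -4y_1 + 3y_2 + y_3 = 0. When this holds, K y = u (v·y) = 0, so (I - K) y = y and x = y is a particular solution; the full solution set is the line x = y + c·u = y + c·(1, 1, 2), c ∈ C.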